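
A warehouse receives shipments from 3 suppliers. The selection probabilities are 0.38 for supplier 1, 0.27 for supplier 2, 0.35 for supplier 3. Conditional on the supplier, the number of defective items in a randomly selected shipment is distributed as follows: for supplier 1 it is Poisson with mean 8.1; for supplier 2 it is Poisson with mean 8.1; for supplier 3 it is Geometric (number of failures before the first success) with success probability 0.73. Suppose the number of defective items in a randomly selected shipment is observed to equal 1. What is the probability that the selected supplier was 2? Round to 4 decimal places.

0.0094

Likelihoods P(X=1 | ·): 1: 0.00245867; 2: 0.00245867; 3: 0.1971.
Posterior ∝ prior × likelihood. Numerator for 2: 0.27·0.00245867 = 0.00066384.
Normalizing constant: 0.38·0.00245867 + 0.27·0.00245867 + 0.35·0.1971 = 0.0705831.
P(2 | observation) = 0.00066384 / 0.0705831 = 0.00940508.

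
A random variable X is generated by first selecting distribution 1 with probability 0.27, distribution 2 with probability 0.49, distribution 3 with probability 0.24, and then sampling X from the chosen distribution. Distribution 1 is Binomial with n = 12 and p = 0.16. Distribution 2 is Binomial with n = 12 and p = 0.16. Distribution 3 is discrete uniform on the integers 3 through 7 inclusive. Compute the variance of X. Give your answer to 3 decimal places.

3.436

Per component, 1: μ=1.92, E[X²]=5.2992; 2: μ=1.92, E[X²]=5.2992; 3: μ=5, E[X²]=27.
E[X] = 0.27·1.92 + 0.49·1.92 + 0.24·5 = 2.6592.
E[X²] = 0.27·5.2992 + 0.49·5.2992 + 0.24·27 = 10.5074.
Var(X) = E[X²] − (E[X])² = 10.5074 − 7.07134 = 3.43605.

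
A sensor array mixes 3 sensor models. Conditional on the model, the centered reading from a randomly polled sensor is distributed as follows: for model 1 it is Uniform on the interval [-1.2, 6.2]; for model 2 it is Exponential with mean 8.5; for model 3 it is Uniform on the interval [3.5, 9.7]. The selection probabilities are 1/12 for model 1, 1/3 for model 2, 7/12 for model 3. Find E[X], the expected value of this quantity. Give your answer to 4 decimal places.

Component means — 1: 2.5; 2: 8.5; 3: 6.6.
E[X] = 0.0833333·2.5 + 0.333333·8.5 + 0.583333·6.6 = 6.89167.

6.8917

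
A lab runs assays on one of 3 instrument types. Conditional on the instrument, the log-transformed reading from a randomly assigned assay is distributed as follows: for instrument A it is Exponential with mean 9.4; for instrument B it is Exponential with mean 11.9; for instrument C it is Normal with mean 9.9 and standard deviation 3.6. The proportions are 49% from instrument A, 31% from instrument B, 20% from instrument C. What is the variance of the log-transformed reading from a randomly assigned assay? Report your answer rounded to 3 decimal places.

91.009

Per component, A: μ=9.4, E[X²]=176.72; B: μ=11.9, E[X²]=283.22; C: μ=9.9, E[X²]=110.97.
E[X] = 0.49·9.4 + 0.31·11.9 + 0.2·9.9 = 10.275.
E[X²] = 0.49·176.72 + 0.31·283.22 + 0.2·110.97 = 196.585.
Var(X) = E[X²] − (E[X])² = 196.585 − 105.576 = 91.0094.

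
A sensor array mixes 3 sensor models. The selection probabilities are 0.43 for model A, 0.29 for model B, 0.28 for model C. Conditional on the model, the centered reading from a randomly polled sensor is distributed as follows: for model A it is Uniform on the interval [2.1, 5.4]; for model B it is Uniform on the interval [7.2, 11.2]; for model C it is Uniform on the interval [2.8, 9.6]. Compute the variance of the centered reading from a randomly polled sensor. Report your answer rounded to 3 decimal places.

7.013

Per component, A: μ=3.75, E[X²]=14.97; B: μ=9.2, E[X²]=85.9733; C: μ=6.2, E[X²]=42.2933.
E[X] = 0.43·3.75 + 0.29·9.2 + 0.28·6.2 = 6.0165.
E[X²] = 0.43·14.97 + 0.29·85.9733 + 0.28·42.2933 = 43.2115.
Var(X) = E[X²] − (E[X])² = 43.2115 − 36.1983 = 7.01323.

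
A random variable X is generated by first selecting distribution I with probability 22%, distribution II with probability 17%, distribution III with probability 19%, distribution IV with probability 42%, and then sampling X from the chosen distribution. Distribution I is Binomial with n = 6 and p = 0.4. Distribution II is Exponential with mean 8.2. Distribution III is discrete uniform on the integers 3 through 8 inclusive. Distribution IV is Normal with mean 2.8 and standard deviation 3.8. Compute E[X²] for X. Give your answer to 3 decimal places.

40.105

For each component E[X²] = Var + (mean)², giving I: 7.2; II: 134.48; III: 33.1667; IV: 22.28.
Overall E[X²] = 0.22·7.2 + 0.17·134.48 + 0.19·33.1667 + 0.42·22.28 = 40.1049.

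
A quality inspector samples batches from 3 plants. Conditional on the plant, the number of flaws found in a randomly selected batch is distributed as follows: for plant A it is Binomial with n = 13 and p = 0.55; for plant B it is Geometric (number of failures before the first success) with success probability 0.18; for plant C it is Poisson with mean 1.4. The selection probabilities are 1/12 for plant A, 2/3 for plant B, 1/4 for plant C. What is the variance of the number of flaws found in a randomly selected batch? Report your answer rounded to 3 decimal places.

20.213

Per component, A: μ=7.15, E[X²]=54.34; B: μ=4.55556, E[X²]=46.0617; C: μ=1.4, E[X²]=3.36.
E[X] = 0.0833333·7.15 + 0.666667·4.55556 + 0.25·1.4 = 3.98287.
E[X²] = 0.0833333·54.34 + 0.666667·46.0617 + 0.25·3.36 = 36.0762.
Var(X) = E[X²] − (E[X])² = 36.0762 − 15.8633 = 20.2129.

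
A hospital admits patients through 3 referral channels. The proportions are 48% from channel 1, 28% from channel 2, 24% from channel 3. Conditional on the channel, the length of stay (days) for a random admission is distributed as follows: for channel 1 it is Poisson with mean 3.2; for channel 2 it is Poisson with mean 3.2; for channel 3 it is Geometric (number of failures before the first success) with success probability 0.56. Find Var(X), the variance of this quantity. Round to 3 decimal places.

Per component, 1: μ=3.2, E[X²]=13.44; 2: μ=3.2, E[X²]=13.44; 3: μ=0.785714, E[X²]=2.02041.
E[X] = 0.48·3.2 + 0.28·3.2 + 0.24·0.785714 = 2.62057.
E[X²] = 0.48·13.44 + 0.28·13.44 + 0.24·2.02041 = 10.6993.
Var(X) = E[X²] − (E[X])² = 10.6993 − 6.86739 = 3.8319.

3.832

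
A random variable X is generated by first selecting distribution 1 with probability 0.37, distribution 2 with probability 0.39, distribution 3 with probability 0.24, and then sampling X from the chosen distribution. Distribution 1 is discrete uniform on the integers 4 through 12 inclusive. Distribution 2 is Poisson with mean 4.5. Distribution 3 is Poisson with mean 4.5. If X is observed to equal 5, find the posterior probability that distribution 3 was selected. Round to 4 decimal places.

0.2757

Likelihoods P(X=5 | ·): 1: 0.111111; 2: 0.170827; 3: 0.170827.
Posterior ∝ prior × likelihood. Numerator for 3: 0.24·0.170827 = 0.0409984.
Normalizing constant: 0.37·0.111111 + 0.39·0.170827 + 0.24·0.170827 = 0.148732.
P(3 | observation) = 0.0409984 / 0.148732 = 0.275653.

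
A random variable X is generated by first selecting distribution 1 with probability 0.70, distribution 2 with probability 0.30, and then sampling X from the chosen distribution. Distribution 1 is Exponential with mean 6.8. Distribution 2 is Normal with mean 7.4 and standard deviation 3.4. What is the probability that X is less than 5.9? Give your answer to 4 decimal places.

0.5049

Conditional on each component, P(X < 5.9): 1: 0.580062; 2: 0.329543.
By total probability, P(X < 5.9) = 0.7·0.580062 + 0.3·0.329543 = 0.504906.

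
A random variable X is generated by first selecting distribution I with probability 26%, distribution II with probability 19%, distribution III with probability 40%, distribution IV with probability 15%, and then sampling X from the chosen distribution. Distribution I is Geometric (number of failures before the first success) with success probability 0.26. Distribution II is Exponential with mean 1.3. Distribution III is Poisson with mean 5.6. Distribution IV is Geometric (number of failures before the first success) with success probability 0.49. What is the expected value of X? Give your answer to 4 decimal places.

Component means — I: 2.84615; II: 1.3; III: 5.6; IV: 1.04082.
E[X] = 0.26·2.84615 + 0.19·1.3 + 0.4·5.6 + 0.15·1.04082 = 3.38312.

3.3831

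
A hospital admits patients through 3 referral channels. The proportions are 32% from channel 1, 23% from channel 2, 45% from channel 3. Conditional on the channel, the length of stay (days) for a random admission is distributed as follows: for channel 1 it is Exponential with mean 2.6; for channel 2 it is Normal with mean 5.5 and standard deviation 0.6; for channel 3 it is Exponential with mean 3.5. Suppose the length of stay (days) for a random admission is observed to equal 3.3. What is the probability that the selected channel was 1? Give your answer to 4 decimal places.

0.4076

Likelihoods f(3.3 | ·): 1: 0.108095; 2: 0.000800451; 3: 0.11129.
Posterior ∝ prior × likelihood. Numerator for 1: 0.32·0.108095 = 0.0345905.
Normalizing constant: 0.32·0.108095 + 0.23·0.000800451 + 0.45·0.11129 = 0.0848549.
P(1 | observation) = 0.0345905 / 0.0848549 = 0.407643.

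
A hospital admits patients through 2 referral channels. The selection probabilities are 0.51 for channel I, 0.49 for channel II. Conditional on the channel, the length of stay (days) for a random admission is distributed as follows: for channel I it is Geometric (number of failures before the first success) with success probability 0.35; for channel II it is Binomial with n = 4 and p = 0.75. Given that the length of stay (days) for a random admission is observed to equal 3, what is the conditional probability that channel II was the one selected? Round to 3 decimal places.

Likelihoods P(X=3 | ·): I: 0.0961188; II: 0.421875.
Posterior ∝ prior × likelihood. Numerator for II: 0.49·0.421875 = 0.206719.
Normalizing constant: 0.51·0.0961188 + 0.49·0.421875 = 0.255739.
P(II | observation) = 0.206719 / 0.255739 = 0.808318.

0.808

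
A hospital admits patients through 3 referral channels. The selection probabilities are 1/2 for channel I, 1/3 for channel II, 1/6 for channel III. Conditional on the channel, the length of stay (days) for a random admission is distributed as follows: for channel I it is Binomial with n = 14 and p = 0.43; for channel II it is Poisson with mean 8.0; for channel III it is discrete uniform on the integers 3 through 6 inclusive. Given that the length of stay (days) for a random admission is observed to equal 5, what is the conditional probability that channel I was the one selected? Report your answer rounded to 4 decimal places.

0.5642

Likelihoods P(X=5 | ·): I: 0.18693; II: 0.0916037; III: 0.25.
Posterior ∝ prior × likelihood. Numerator for I: 0.5·0.18693 = 0.0934652.
Normalizing constant: 0.5·0.18693 + 0.333333·0.0916037 + 0.166667·0.25 = 0.165666.
P(I | observation) = 0.0934652 / 0.165666 = 0.564177.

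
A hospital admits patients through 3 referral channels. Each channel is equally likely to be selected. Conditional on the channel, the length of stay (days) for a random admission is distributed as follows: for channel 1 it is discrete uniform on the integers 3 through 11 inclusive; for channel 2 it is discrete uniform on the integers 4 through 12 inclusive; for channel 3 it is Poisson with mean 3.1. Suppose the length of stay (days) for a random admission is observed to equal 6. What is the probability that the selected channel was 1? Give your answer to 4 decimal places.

Likelihoods P(X=6 | ·): 1: 0.111111; 2: 0.111111; 3: 0.0555296.
Posterior ∝ prior × likelihood. Numerator for 1: 0.333333·0.111111 = 0.037037.
Normalizing constant: 0.333333·0.111111 + 0.333333·0.111111 + 0.333333·0.0555296 = 0.092584.
P(1 | observation) = 0.037037 / 0.092584 = 0.400037.

0.4000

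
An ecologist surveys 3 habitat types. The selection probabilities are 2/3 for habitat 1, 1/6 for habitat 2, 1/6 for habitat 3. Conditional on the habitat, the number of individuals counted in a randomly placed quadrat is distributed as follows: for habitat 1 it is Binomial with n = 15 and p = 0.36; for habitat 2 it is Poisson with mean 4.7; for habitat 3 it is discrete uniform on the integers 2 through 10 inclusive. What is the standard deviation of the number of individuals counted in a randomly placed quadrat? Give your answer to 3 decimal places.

Per component, 1: μ=5.4, E[X²]=32.616; 2: μ=4.7, E[X²]=26.79; 3: μ=6, E[X²]=42.6667.
E[X] = 0.666667·5.4 + 0.166667·4.7 + 0.166667·6 = 5.38333.
E[X²] = 0.666667·32.616 + 0.166667·26.79 + 0.166667·42.6667 = 33.3201.
Var(X) = E[X²] − (E[X])² = 33.3201 − 28.9803 = 4.33983.
SD(X) = √4.33983 = 2.08323.

2.083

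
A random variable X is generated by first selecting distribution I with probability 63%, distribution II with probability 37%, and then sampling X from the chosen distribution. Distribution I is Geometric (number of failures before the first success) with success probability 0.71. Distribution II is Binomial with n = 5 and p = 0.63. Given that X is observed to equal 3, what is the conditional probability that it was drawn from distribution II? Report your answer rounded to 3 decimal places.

0.921

Likelihoods P(X=3 | ·): I: 0.0173162; II: 0.342314.
Posterior ∝ prior × likelihood. Numerator for II: 0.37·0.342314 = 0.126656.
Normalizing constant: 0.63·0.0173162 + 0.37·0.342314 = 0.137566.
P(II | observation) = 0.126656 / 0.137566 = 0.920698.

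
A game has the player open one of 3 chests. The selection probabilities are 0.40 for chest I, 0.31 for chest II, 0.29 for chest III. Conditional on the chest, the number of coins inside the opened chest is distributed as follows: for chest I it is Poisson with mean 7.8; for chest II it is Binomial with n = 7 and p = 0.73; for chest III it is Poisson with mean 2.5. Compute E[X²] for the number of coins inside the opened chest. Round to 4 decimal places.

38.5160

For each component E[X²] = Var + (mean)², giving I: 68.64; II: 27.4918; III: 8.75.
Overall E[X²] = 0.4·68.64 + 0.31·27.4918 + 0.29·8.75 = 38.516.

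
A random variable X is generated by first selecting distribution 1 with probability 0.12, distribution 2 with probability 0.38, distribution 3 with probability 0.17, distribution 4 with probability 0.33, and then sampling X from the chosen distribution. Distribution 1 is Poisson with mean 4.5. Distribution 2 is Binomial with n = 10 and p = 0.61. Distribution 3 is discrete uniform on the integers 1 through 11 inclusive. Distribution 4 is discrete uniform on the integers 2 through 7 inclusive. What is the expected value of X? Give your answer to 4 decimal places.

5.3630

Component means — 1: 4.5; 2: 6.1; 3: 6; 4: 4.5.
E[X] = 0.12·4.5 + 0.38·6.1 + 0.17·6 + 0.33·4.5 = 5.363.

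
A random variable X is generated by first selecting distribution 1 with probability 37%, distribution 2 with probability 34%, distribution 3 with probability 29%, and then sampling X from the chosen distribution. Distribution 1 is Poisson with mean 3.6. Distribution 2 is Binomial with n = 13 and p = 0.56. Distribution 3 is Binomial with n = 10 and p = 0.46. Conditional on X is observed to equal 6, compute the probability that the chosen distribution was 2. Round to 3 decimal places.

Likelihoods P(X=6 | ·): 1: 0.0826081; 2: 0.168972; 3: 0.169177.
Posterior ∝ prior × likelihood. Numerator for 2: 0.34·0.168972 = 0.0574504.
Normalizing constant: 0.37·0.0826081 + 0.34·0.168972 + 0.29·0.169177 = 0.137077.
P(2 | observation) = 0.0574504 / 0.137077 = 0.419111.

0.419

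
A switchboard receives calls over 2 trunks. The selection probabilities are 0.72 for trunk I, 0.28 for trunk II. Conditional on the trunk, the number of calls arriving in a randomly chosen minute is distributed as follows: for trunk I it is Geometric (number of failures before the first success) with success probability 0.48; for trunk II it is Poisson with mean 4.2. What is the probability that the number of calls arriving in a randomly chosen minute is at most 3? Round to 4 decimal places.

Conditional on each trunk, P(X ≤ 3): I: 0.926884; II: 0.395403.
By total probability, P(X ≤ 3) = 0.72·0.926884 + 0.28·0.395403 = 0.778069.

0.7781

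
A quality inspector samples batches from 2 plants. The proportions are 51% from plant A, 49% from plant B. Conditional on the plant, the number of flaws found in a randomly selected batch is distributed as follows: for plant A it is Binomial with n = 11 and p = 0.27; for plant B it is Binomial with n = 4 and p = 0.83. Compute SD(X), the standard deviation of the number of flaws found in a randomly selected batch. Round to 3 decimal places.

Per component, A: μ=2.97, E[X²]=10.989; B: μ=3.32, E[X²]=11.5868.
E[X] = 0.51·2.97 + 0.49·3.32 = 3.1415.
E[X²] = 0.51·10.989 + 0.49·11.5868 = 11.2819.
Var(X) = E[X²] − (E[X])² = 11.2819 − 9.86902 = 1.4129.
SD(X) = √1.4129 = 1.18865.

1.189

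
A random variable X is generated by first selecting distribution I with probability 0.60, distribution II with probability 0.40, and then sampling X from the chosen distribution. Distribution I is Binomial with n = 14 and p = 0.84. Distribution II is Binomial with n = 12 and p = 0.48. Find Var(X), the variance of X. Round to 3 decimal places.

10.967

Per component, I: μ=11.76, E[X²]=140.179; II: μ=5.76, E[X²]=36.1728.
E[X] = 0.6·11.76 + 0.4·5.76 = 9.36.
E[X²] = 0.6·140.179 + 0.4·36.1728 = 98.5766.
Var(X) = E[X²] − (E[X])² = 98.5766 − 87.6096 = 10.967.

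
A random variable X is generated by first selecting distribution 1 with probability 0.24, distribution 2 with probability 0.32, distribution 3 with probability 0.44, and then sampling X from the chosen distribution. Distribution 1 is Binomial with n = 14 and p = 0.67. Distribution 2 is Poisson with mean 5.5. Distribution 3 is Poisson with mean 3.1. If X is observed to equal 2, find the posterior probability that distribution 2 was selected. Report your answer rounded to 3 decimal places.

Likelihoods P(X=2 | ·): 1: 6.81331e-05; 2: 0.0618124; 3: 0.216461.
Posterior ∝ prior × likelihood. Numerator for 2: 0.32·0.0618124 = 0.01978.
Normalizing constant: 0.24·6.81331e-05 + 0.32·0.0618124 + 0.44·0.216461 = 0.115039.
P(2 | observation) = 0.01978 / 0.115039 = 0.171941.

0.172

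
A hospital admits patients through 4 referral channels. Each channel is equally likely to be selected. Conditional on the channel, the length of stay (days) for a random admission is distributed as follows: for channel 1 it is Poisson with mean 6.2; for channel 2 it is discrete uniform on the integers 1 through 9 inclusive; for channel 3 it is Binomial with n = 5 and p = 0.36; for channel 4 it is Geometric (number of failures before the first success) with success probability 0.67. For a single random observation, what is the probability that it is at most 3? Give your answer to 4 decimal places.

Conditional on each channel, P(X ≤ 3): 1: 0.134229; 2: 0.333333; 3: 0.940206; 4: 0.988141.
By total probability, P(X ≤ 3) = 0.25·0.134229 + 0.25·0.333333 + 0.25·0.940206 + 0.25·0.988141 = 0.598977.

0.5990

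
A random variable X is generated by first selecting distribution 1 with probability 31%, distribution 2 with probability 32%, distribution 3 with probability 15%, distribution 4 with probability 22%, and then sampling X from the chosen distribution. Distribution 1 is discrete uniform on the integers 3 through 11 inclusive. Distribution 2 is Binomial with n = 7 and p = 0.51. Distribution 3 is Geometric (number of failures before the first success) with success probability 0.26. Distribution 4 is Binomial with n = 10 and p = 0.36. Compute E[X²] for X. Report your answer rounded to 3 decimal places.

28.110

For each component E[X²] = Var + (mean)², giving 1: 55.6667; 2: 14.4942; 3: 19.0473; 4: 15.264.
Overall E[X²] = 0.31·55.6667 + 0.32·14.4942 + 0.15·19.0473 + 0.22·15.264 = 28.11.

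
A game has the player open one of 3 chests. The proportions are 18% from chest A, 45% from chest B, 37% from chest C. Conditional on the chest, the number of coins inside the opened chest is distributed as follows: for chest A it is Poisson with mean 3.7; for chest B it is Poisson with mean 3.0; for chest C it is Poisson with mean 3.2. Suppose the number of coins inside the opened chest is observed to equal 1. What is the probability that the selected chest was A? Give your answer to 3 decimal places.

Likelihoods P(X=1 | ·): A: 0.091477; B: 0.149361; C: 0.130439.
Posterior ∝ prior × likelihood. Numerator for A: 0.18·0.091477 = 0.0164659.
Normalizing constant: 0.18·0.091477 + 0.45·0.149361 + 0.37·0.130439 = 0.131941.
P(A | observation) = 0.0164659 / 0.131941 = 0.124797.

0.125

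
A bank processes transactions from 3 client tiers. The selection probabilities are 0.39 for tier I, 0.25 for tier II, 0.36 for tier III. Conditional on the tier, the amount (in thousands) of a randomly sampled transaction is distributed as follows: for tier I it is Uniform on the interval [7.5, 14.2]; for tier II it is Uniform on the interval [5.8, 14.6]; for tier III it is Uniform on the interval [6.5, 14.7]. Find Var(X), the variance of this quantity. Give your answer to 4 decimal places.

Per component, I: μ=10.85, E[X²]=121.463; II: μ=10.2, E[X²]=110.493; III: μ=10.6, E[X²]=117.963.
E[X] = 0.39·10.85 + 0.25·10.2 + 0.36·10.6 = 10.5975.
E[X²] = 0.39·121.463 + 0.25·110.493 + 0.36·117.963 = 117.461.
Var(X) = E[X²] − (E[X])² = 117.461 − 112.307 = 5.15383.

5.1538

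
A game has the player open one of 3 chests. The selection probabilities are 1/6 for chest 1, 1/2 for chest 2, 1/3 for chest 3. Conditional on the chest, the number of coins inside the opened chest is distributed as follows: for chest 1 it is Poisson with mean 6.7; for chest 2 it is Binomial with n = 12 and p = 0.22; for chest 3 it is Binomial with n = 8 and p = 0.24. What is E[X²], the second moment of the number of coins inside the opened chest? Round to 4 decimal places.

For each component E[X²] = Var + (mean)², giving 1: 51.59; 2: 9.0288; 3: 5.1456.
Overall E[X²] = 0.166667·51.59 + 0.5·9.0288 + 0.333333·5.1456 = 14.8279.

14.8279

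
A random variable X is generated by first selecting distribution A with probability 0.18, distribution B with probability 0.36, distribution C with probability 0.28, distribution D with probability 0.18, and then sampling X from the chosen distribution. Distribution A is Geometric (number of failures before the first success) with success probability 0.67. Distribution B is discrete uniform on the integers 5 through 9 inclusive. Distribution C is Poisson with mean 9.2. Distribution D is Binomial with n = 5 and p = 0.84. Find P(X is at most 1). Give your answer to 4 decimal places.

0.1612

Conditional on each component, P(X ≤ 1): A: 0.8911; B: 0; C: 0.0010306; D: 0.00285737.
By total probability, P(X ≤ 1) = 0.18·0.8911 + 0.36·0 + 0.28·0.0010306 + 0.18·0.00285737 = 0.161201.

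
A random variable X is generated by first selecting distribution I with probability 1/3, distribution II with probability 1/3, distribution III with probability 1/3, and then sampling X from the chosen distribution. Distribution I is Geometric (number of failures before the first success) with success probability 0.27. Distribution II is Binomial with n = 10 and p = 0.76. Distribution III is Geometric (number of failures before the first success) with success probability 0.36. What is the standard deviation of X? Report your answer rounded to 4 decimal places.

3.4810

Per component, I: μ=2.7037, E[X²]=17.3237; II: μ=7.6, E[X²]=59.584; III: μ=1.77778, E[X²]=8.09877.
E[X] = 0.333333·2.7037 + 0.333333·7.6 + 0.333333·1.77778 = 4.02716.
E[X²] = 0.333333·17.3237 + 0.333333·59.584 + 0.333333·8.09877 = 28.3355.
Var(X) = E[X²] − (E[X])² = 28.3355 − 16.218 = 12.1175.
SD(X) = √12.1175 = 3.48102.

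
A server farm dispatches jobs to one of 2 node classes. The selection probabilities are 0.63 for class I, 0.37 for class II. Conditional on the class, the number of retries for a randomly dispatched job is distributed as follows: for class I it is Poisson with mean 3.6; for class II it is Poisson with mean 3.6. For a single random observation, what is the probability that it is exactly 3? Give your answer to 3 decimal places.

Conditional on each class, P(X = 3): I: 0.212469; II: 0.212469.
By total probability, P(X = 3) = 0.63·0.212469 + 0.37·0.212469 = 0.212469.

0.212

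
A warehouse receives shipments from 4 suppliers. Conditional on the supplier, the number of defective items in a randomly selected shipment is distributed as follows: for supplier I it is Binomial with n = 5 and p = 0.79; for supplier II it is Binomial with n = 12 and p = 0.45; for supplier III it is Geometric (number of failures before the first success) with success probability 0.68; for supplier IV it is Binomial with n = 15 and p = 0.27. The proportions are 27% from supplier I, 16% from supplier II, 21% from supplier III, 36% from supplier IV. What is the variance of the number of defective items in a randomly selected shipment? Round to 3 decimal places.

4.577

Per component, I: μ=3.95, E[X²]=16.432; II: μ=5.4, E[X²]=32.13; III: μ=0.470588, E[X²]=0.913495; IV: μ=4.05, E[X²]=19.359.
E[X] = 0.27·3.95 + 0.16·5.4 + 0.21·0.470588 + 0.36·4.05 = 3.48732.
E[X²] = 0.27·16.432 + 0.16·32.13 + 0.21·0.913495 + 0.36·19.359 = 16.7385.
Var(X) = E[X²] − (E[X])² = 16.7385 − 12.1614 = 4.57709.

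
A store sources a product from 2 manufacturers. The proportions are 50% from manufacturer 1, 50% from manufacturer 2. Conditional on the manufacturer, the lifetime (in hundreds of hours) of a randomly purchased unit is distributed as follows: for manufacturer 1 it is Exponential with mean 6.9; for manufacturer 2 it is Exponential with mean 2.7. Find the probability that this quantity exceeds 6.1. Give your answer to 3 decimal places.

0.259

Conditional on each manufacturer, P(X > 6.1): 1: 0.413103; 2: 0.104428.
By total probability, P(X > 6.1) = 0.5·0.413103 + 0.5·0.104428 = 0.258765.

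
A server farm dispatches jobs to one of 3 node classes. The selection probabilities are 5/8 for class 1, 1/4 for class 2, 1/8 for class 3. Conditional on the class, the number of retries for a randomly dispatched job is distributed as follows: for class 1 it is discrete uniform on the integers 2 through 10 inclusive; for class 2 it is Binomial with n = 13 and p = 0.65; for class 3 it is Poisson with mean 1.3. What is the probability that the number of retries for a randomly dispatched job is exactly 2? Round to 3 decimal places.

0.098

Conditional on each class, P(X = 2): 1: 0.111111; 2: 0.000318178; 3: 0.230289.
By total probability, P(X = 2) = 0.625·0.111111 + 0.25·0.000318178 + 0.125·0.230289 = 0.0983102.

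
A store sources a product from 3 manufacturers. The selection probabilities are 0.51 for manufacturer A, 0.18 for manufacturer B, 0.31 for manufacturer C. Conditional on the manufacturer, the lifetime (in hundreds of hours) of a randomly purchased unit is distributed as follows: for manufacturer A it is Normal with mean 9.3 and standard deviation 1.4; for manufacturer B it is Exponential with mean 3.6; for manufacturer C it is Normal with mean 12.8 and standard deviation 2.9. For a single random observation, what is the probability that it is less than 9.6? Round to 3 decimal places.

0.508

Conditional on each manufacturer, P(X < 9.6): A: 0.584838; B: 0.930517; C: 0.134916.
By total probability, P(X < 9.6) = 0.51·0.584838 + 0.18·0.930517 + 0.31·0.134916 = 0.507584.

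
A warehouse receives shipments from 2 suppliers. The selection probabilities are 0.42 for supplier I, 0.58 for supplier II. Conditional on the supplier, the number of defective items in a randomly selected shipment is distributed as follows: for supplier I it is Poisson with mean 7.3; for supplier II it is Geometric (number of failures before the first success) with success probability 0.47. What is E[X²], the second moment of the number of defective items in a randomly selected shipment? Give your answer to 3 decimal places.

27.577

For each component E[X²] = Var + (mean)², giving I: 60.59; II: 3.67089.
Overall E[X²] = 0.42·60.59 + 0.58·3.67089 = 27.5769.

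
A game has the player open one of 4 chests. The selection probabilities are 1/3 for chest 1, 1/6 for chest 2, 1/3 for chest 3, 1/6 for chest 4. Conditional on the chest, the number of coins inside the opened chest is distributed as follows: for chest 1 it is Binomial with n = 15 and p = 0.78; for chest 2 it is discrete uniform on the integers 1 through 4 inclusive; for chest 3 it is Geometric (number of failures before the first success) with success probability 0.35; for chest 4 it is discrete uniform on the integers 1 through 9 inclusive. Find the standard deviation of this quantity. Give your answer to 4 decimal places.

4.7594

Per component, 1: μ=11.7, E[X²]=139.464; 2: μ=2.5, E[X²]=7.5; 3: μ=1.85714, E[X²]=8.7551; 4: μ=5, E[X²]=31.6667.
E[X] = 0.333333·11.7 + 0.166667·2.5 + 0.333333·1.85714 + 0.166667·5 = 5.76905.
E[X²] = 0.333333·139.464 + 0.166667·7.5 + 0.333333·8.7551 + 0.166667·31.6667 = 55.9341.
Var(X) = E[X²] − (E[X])² = 55.9341 − 33.2819 = 22.6522.
SD(X) = √22.6522 = 4.75944.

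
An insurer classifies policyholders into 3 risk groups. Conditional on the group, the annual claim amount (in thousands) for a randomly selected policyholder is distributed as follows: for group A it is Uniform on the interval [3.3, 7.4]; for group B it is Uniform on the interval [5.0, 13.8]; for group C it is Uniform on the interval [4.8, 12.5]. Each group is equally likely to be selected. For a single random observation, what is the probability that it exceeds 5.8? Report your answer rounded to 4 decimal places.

Conditional on each group, P(X > 5.8): A: 0.390244; B: 0.909091; C: 0.87013.
By total probability, P(X > 5.8) = 0.333333·0.390244 + 0.333333·0.909091 + 0.333333·0.87013 = 0.723155.

0.7232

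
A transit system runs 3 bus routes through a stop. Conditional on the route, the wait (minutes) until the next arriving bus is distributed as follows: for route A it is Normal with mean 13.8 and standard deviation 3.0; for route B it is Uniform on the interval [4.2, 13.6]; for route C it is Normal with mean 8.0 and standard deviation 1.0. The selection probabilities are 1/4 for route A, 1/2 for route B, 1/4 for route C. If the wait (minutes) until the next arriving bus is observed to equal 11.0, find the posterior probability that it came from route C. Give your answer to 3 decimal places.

Likelihoods f(11.0 | ·): A: 0.0860259; B: 0.106383; C: 0.00443185.
Posterior ∝ prior × likelihood. Numerator for C: 0.25·0.00443185 = 0.00110796.
Normalizing constant: 0.25·0.0860259 + 0.5·0.106383 + 0.25·0.00443185 = 0.0758059.
P(C | observation) = 0.00110796 / 0.0758059 = 0.0146158.

0.015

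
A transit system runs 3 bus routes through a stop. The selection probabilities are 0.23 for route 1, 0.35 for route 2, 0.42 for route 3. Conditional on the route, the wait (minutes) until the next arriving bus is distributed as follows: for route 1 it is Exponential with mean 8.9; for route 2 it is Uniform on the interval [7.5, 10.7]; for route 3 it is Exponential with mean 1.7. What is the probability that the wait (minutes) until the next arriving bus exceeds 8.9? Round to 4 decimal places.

Conditional on each route, P(X > 8.9): 1: 0.367879; 2: 0.5625; 3: 0.00532526.
By total probability, P(X > 8.9) = 0.23·0.367879 + 0.35·0.5625 + 0.42·0.00532526 = 0.283724.

0.2837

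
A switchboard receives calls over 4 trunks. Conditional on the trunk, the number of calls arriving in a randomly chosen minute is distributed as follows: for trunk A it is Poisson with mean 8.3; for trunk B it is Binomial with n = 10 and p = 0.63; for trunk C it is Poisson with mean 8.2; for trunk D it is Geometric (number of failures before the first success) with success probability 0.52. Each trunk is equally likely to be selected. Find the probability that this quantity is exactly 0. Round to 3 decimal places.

0.130

Conditional on each trunk, P(X = 0): A: 0.000248517; B: 4.80858e-05; C: 0.000274654; D: 0.52.
By total probability, P(X = 0) = 0.25·0.000248517 + 0.25·4.80858e-05 + 0.25·0.000274654 + 0.25·0.52 = 0.130143.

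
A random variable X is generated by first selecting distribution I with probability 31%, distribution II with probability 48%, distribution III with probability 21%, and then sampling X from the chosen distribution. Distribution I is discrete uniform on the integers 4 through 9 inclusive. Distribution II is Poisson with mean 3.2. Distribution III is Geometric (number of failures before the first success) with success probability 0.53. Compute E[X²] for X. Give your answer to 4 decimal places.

For each component E[X²] = Var + (mean)², giving I: 45.1667; II: 13.44; III: 2.45959.
Overall E[X²] = 0.31·45.1667 + 0.48·13.44 + 0.21·2.45959 = 20.9694.

20.9694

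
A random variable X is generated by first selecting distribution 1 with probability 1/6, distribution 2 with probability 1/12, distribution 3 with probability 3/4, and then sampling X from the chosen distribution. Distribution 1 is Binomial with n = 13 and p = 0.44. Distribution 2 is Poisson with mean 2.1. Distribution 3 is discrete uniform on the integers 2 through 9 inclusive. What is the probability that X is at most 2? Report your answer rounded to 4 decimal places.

Conditional on each component, P(X ≤ 2): 1: 0.0316222; 2: 0.649631; 3: 0.125.
By total probability, P(X ≤ 2) = 0.166667·0.0316222 + 0.0833333·0.649631 + 0.75·0.125 = 0.153156.

0.1532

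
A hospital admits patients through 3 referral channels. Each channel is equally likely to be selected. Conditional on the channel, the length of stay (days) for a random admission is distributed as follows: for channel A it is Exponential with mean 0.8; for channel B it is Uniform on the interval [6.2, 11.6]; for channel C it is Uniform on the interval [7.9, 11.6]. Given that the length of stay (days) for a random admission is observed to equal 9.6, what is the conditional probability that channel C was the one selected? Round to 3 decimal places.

0.593

Likelihoods f(9.6 | ·): A: 7.68027e-06; B: 0.185185; C: 0.27027.
Posterior ∝ prior × likelihood. Numerator for C: 0.333333·0.27027 = 0.0900901.
Normalizing constant: 0.333333·7.68027e-06 + 0.333333·0.185185 + 0.333333·0.27027 = 0.151821.
P(C | observation) = 0.0900901 / 0.151821 = 0.593397.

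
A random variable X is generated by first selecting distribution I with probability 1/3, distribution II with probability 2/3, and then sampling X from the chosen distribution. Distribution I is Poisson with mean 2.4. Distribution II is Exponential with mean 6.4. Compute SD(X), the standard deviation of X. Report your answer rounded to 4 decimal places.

Per component, I: μ=2.4, E[X²]=8.16; II: μ=6.4, E[X²]=81.92.
E[X] = 0.333333·2.4 + 0.666667·6.4 = 5.06667.
E[X²] = 0.333333·8.16 + 0.666667·81.92 = 57.3333.
Var(X) = E[X²] − (E[X])² = 57.3333 − 25.6711 = 31.6622.
SD(X) = √31.6622 = 5.62692.

5.6269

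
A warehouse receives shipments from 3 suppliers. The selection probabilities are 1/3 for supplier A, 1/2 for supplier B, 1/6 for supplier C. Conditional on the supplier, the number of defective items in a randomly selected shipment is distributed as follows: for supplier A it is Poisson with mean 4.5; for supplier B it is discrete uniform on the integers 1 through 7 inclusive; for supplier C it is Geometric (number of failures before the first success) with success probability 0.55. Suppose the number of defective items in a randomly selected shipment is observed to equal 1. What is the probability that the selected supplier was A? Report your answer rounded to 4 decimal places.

Likelihoods P(X=1 | ·): A: 0.0499905; B: 0.142857; C: 0.2475.
Posterior ∝ prior × likelihood. Numerator for A: 0.333333·0.0499905 = 0.0166635.
Normalizing constant: 0.333333·0.0499905 + 0.5·0.142857 + 0.166667·0.2475 = 0.129342.
P(A | observation) = 0.0166635 / 0.129342 = 0.128833.

0.1288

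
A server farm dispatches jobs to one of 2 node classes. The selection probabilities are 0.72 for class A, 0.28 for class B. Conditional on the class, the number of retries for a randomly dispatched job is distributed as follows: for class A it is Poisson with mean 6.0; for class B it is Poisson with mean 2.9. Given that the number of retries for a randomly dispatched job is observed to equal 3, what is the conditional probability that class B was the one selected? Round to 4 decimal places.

Likelihoods P(X=3 | ·): A: 0.0892351; B: 0.22366.
Posterior ∝ prior × likelihood. Numerator for B: 0.28·0.22366 = 0.0626249.
Normalizing constant: 0.72·0.0892351 + 0.28·0.22366 = 0.126874.
P(B | observation) = 0.0626249 / 0.126874 = 0.493598.

0.4936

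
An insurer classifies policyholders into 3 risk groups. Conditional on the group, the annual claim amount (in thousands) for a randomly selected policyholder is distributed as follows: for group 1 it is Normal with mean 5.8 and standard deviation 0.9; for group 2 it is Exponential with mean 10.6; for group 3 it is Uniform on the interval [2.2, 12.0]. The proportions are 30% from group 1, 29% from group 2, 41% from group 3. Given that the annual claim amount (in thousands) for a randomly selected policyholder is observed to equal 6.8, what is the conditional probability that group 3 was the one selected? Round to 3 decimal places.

0.327

Likelihoods f(6.8 | ·): 1: 0.239103; 2: 0.0496695; 3: 0.102041.
Posterior ∝ prior × likelihood. Numerator for 3: 0.41·0.102041 = 0.0418367.
Normalizing constant: 0.3·0.239103 + 0.29·0.0496695 + 0.41·0.102041 = 0.127972.
P(3 | observation) = 0.0418367 / 0.127972 = 0.326922.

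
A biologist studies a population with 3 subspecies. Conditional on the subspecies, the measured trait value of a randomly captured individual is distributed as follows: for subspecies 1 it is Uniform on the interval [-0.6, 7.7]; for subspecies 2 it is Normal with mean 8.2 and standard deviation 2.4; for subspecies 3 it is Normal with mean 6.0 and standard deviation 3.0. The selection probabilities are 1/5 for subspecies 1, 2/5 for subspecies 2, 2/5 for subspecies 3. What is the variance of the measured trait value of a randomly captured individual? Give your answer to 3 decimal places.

10.037

Per component, 1: μ=3.55, E[X²]=18.3433; 2: μ=8.2, E[X²]=73; 3: μ=6, E[X²]=45.
E[X] = 0.2·3.55 + 0.4·8.2 + 0.4·6 = 6.39.
E[X²] = 0.2·18.3433 + 0.4·73 + 0.4·45 = 50.8687.
Var(X) = E[X²] − (E[X])² = 50.8687 − 40.8321 = 10.0366.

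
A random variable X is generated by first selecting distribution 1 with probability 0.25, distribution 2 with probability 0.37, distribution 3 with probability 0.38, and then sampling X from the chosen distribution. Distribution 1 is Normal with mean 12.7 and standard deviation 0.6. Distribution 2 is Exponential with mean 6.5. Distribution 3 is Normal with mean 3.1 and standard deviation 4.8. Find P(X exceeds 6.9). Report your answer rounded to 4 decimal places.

Conditional on each component, P(X > 6.9): 1: 1; 2: 0.345923; 3: 0.214278.
By total probability, P(X > 6.9) = 0.25·1 + 0.37·0.345923 + 0.38·0.214278 = 0.459417.

0.4594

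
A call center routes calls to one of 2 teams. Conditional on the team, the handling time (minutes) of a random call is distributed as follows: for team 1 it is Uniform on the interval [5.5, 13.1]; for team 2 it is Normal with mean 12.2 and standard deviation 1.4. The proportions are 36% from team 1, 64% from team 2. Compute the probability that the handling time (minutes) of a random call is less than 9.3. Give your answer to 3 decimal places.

Conditional on each team, P(X < 9.3): 1: 0.5; 2: 0.0191594.
By total probability, P(X < 9.3) = 0.36·0.5 + 0.64·0.0191594 = 0.192262.

0.192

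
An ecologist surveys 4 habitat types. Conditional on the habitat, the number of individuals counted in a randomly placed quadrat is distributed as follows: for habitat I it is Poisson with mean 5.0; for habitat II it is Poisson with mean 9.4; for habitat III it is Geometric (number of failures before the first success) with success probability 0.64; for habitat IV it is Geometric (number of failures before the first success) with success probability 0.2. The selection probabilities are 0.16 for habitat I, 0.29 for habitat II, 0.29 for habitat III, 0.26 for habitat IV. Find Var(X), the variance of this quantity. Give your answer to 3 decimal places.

Per component, I: μ=5, E[X²]=30; II: μ=9.4, E[X²]=97.76; III: μ=0.5625, E[X²]=1.19531; IV: μ=4, E[X²]=36.
E[X] = 0.16·5 + 0.29·9.4 + 0.29·0.5625 + 0.26·4 = 4.72912.
E[X²] = 0.16·30 + 0.29·97.76 + 0.29·1.19531 + 0.26·36 = 42.857.
Var(X) = E[X²] − (E[X])² = 42.857 − 22.3646 = 20.4924.

20.492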